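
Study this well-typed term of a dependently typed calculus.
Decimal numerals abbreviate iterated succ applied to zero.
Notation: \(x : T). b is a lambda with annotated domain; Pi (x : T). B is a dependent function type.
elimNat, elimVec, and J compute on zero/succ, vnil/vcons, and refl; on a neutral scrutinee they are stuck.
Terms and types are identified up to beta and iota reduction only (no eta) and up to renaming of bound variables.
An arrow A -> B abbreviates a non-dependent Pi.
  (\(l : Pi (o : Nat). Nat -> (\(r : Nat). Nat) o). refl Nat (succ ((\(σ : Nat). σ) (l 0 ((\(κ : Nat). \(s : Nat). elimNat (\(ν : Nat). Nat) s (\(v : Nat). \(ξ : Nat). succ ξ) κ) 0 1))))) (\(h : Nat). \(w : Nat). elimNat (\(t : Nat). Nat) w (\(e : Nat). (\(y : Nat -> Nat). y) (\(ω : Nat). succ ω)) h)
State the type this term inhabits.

the term's type:
  Eq Nat 2 2


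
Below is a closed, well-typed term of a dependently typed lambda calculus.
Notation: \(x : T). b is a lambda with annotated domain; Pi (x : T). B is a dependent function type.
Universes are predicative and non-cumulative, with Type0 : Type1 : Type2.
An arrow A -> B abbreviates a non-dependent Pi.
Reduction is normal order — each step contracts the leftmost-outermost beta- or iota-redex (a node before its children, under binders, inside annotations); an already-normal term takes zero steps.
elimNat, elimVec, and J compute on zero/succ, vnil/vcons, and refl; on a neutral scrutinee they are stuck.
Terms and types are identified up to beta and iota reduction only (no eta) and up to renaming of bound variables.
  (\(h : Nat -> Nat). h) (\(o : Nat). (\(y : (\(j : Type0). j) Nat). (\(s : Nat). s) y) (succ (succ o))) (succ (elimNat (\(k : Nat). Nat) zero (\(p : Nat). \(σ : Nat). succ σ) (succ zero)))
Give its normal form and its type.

reduced normal form:
  succ (succ (succ (succ zero)))
the term's type:
  Nat


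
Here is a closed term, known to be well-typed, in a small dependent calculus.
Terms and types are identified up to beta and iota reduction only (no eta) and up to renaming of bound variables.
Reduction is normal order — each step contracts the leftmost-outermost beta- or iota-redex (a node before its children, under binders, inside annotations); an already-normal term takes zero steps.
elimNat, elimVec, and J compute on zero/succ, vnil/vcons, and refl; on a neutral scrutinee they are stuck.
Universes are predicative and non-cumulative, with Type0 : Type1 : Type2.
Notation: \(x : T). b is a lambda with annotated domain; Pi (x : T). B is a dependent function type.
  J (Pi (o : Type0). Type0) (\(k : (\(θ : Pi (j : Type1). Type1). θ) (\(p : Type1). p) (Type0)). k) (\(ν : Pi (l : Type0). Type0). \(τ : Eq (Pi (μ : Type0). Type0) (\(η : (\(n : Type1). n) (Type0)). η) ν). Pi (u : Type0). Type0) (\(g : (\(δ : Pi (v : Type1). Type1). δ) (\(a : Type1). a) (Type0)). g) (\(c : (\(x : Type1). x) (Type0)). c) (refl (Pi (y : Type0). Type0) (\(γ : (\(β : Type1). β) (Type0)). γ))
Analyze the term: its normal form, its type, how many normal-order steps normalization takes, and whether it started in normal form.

normal form:
  \(o : Type0). o
the term's type:
  Pi (o : Type0). Type0
reduction steps (normal order): 3
term was already normal: no
first redex: a J iota-redex


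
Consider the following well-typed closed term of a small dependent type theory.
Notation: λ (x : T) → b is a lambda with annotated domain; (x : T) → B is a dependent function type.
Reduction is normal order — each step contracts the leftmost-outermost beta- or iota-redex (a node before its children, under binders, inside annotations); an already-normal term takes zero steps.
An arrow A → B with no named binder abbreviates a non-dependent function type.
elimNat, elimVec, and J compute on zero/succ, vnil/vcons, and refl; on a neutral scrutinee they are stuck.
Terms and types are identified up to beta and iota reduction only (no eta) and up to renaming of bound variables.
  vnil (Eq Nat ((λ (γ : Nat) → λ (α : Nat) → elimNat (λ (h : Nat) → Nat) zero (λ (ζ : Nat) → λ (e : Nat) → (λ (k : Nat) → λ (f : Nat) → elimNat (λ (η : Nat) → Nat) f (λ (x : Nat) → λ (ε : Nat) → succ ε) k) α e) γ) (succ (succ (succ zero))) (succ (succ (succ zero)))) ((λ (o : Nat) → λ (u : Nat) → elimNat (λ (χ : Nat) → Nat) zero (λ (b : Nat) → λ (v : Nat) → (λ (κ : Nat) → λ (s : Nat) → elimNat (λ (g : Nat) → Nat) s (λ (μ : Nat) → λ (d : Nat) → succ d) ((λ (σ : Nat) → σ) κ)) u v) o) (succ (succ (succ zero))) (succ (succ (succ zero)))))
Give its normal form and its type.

normal form:
  vnil (Eq Nat (succ (succ (succ (succ (succ (succ (succ (succ (succ zero))))))))) (succ (succ (succ (succ (succ (succ (succ (succ (succ zero))))))))))
type:
  Vec (Eq Nat (succ (succ (succ (succ (succ (succ (succ (succ (succ zero))))))))) (succ (succ (succ (succ (succ (succ (succ (succ (succ zero)))))))))) zero


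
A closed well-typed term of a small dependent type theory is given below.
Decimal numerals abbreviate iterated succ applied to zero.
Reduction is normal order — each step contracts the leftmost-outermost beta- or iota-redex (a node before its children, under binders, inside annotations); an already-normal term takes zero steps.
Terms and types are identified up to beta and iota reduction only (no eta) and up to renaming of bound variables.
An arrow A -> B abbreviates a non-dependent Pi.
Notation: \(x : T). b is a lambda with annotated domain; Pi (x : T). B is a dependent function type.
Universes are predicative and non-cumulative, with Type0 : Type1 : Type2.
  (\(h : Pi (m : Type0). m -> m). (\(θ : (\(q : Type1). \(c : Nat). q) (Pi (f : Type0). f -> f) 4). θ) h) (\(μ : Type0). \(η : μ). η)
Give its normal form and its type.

normal form:
  \(h : Type0). \(m : h). m
the term's type:
  Pi (h : Type0). h -> h
observation: 2 normal-order steps separate the term from its normal form.


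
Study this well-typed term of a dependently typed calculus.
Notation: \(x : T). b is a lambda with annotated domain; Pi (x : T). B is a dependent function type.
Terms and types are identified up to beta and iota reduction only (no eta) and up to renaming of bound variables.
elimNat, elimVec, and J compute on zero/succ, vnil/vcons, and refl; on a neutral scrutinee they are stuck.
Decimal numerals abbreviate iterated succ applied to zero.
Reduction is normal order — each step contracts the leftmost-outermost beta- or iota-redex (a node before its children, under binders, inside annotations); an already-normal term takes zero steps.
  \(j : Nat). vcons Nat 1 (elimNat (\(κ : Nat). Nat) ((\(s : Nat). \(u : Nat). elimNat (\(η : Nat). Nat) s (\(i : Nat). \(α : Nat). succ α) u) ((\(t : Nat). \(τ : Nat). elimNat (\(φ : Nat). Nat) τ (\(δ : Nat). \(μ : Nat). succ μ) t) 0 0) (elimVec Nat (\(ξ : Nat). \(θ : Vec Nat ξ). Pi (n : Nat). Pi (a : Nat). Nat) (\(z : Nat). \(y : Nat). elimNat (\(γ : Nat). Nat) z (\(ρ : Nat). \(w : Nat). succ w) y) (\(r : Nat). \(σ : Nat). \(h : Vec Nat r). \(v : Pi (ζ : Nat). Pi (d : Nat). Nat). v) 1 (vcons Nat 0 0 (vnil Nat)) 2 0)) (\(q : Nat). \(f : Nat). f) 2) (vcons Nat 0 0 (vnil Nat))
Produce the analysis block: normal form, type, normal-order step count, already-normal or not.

reduced normal form:
  \(j : Nat). vcons Nat 1 2 (vcons Nat 0 0 (vnil Nat))
type:
  Pi (j : Nat). Vec Nat 2
normal-order step count: 28
term was already normal: no
first redex: an elimNat iota-redex


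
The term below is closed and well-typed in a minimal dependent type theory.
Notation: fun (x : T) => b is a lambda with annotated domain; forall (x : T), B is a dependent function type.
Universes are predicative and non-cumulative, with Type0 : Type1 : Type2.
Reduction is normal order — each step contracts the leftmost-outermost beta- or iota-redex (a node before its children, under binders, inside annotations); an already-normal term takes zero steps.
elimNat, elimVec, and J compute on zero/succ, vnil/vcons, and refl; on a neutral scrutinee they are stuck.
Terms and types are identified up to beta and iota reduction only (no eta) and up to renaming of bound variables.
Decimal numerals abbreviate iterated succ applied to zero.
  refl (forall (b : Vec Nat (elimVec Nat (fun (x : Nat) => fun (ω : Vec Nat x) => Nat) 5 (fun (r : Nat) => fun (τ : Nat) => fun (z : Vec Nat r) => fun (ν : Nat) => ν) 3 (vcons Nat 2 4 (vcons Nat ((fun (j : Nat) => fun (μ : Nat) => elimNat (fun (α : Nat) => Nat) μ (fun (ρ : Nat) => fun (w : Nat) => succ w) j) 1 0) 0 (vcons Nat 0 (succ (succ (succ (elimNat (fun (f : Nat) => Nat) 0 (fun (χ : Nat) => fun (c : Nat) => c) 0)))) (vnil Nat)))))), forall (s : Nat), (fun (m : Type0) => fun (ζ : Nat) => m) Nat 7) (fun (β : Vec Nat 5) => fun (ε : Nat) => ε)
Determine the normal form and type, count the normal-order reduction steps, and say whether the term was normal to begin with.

reduced normal form:
  refl (forall (b : Vec Nat 5), forall (x : Nat), Nat) (fun (ω : Vec Nat 5) => fun (r : Nat) => r)
type:
  Eq (forall (b : Vec Nat 5), forall (x : Nat), Nat) (fun (ω : Vec Nat 5) => fun (r : Nat) => r) (fun (τ : Vec Nat 5) => fun (z : Nat) => z)
normal-order step count: 18
started in normal form: no
first contracted redex: an elimVec iota-redex


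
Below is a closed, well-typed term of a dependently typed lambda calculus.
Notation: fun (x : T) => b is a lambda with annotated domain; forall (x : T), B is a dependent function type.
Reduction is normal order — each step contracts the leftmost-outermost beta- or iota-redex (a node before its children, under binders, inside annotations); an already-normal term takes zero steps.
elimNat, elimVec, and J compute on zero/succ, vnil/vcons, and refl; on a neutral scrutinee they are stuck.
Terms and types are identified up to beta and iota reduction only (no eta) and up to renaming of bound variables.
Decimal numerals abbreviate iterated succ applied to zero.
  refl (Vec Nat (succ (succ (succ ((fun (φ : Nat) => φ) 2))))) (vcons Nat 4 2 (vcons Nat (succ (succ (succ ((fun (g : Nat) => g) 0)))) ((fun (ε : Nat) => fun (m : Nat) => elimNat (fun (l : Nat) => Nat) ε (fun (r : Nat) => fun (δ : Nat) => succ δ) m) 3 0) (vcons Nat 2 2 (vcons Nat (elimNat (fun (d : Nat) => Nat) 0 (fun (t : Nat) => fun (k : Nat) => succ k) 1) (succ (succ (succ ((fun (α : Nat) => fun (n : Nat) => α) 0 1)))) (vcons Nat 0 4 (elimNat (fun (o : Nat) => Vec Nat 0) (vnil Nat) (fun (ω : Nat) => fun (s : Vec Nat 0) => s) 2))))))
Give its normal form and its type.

reduced normal form:
  refl (Vec Nat 5) (vcons Nat 4 2 (vcons Nat 3 3 (vcons Nat 2 2 (vcons Nat 1 3 (vcons Nat 0 4 (vnil Nat))))))
inferred type:
  Eq (Vec Nat 5) (vcons Nat 4 2 (vcons Nat 3 3 (vcons Nat 2 2 (vcons Nat 1 3 (vcons Nat 0 4 (vnil Nat)))))) (vcons Nat 4 2 (vcons Nat 3 3 (vcons Nat 2 2 (vcons Nat 1 3 (vcons Nat 0 4 (vnil Nat))))))
observation: the first redex contracted is a beta-redex; the normal form is reached in 18 normal-order steps.


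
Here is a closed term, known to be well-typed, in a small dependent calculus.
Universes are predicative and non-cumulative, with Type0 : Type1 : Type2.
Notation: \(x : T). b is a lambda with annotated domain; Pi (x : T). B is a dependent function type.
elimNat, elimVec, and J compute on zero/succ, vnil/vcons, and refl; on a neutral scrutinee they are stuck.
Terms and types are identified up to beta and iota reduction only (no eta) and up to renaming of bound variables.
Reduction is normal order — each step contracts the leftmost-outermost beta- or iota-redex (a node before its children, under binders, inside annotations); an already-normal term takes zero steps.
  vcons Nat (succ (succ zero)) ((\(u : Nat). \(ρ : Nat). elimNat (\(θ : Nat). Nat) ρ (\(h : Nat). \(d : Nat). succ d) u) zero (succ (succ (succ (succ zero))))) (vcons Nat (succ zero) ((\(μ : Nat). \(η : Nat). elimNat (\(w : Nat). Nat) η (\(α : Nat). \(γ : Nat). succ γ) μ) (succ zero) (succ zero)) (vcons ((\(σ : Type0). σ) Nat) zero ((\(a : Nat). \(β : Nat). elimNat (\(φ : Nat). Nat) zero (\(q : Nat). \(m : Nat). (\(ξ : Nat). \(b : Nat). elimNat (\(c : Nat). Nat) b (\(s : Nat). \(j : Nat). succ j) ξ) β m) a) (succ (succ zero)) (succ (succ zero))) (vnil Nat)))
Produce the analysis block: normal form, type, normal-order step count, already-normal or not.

resulting normal form:
  vcons Nat (succ (succ zero)) (succ (succ (succ (succ zero)))) (vcons Nat (succ zero) (succ (succ zero)) (vcons Nat zero (succ (succ (succ (succ zero)))) (vnil Nat)))
type:
  Vec Nat (succ (succ (succ zero)))
normal-order step count: 37
already normal: no
first contracted redex: a beta-redex


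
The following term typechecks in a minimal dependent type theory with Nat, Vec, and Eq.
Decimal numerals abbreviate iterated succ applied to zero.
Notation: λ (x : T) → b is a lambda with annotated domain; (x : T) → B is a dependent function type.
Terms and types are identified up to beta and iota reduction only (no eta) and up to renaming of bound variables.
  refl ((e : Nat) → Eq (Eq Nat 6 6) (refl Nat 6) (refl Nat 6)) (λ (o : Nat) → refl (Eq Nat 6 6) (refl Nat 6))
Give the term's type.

inferred type:
  Eq ((e : Nat) → Eq (Eq Nat 6 6) (refl Nat 6) (refl Nat 6)) (λ (o : Nat) → refl (Eq Nat 6 6) (refl Nat 6)) (λ (w : Nat) → refl (Eq Nat 6 6) (refl Nat 6))


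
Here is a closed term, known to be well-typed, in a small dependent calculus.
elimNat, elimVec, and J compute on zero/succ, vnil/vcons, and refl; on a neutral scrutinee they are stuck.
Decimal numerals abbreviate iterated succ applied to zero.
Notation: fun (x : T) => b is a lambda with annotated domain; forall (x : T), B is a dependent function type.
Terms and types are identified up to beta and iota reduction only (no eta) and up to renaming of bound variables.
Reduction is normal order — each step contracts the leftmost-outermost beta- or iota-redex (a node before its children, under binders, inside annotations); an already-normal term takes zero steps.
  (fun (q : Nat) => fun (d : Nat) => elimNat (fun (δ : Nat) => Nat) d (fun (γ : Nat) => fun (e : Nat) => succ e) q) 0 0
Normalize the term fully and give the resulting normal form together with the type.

resulting normal form:
  0
the term's type:
  Nat


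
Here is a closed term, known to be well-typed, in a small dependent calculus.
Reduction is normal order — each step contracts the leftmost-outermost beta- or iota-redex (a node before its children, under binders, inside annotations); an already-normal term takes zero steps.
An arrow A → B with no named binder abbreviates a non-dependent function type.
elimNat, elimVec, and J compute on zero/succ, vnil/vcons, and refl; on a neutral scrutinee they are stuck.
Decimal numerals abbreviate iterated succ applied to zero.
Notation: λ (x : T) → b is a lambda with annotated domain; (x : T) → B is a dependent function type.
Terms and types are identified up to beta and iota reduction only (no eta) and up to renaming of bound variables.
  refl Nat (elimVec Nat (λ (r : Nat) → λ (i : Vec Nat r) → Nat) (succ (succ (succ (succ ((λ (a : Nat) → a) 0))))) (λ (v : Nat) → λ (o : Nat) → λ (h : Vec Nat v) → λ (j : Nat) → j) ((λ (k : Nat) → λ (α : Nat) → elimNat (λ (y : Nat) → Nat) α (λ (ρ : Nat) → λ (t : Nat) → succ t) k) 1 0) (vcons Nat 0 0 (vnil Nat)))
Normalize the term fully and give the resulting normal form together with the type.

resulting normal form:
  refl Nat 4
type:
  Eq Nat 4 4


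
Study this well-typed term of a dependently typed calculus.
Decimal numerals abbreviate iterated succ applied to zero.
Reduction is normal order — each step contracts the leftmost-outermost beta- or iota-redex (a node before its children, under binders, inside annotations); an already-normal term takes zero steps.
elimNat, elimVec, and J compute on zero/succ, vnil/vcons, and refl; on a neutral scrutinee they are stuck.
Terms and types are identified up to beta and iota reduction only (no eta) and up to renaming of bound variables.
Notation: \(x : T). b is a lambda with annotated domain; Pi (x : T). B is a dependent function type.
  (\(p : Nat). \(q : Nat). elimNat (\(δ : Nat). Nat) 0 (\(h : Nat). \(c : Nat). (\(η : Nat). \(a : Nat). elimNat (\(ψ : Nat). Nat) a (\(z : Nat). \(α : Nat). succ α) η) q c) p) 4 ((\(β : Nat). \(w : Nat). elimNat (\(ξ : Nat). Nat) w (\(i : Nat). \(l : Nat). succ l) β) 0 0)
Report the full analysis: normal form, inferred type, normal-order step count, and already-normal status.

reduced normal form:
  0
inferred type:
  Nat
normal-order step count: 39
already normal: no
first redex: a beta-redex


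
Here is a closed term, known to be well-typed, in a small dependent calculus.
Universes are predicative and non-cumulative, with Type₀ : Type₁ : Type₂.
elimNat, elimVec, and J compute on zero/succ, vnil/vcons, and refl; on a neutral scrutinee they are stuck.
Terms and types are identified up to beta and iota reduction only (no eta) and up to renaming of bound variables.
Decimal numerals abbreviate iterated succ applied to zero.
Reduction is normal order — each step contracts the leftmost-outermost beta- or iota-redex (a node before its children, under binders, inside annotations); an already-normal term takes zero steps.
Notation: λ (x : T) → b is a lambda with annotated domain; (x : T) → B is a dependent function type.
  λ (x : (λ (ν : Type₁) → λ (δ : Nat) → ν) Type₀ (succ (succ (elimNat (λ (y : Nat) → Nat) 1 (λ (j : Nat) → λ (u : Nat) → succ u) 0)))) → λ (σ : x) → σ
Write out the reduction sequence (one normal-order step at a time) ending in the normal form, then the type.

reduction (normal order):
  λ (x : (λ (ν : Type₁) → λ (δ : Nat) → ν) Type₀ (succ (succ (elimNat (λ (y : Nat) → Nat) 1 (λ (j : Nat) → λ (u : Nat) → succ u) 0)))) → λ (σ : x) → σ
  ~> λ (x : (λ (ν : Nat) → Type₀) (succ (succ (elimNat (λ (δ : Nat) → Nat) 1 (λ (y : Nat) → λ (j : Nat) → succ j) 0)))) → λ (u : x) → u
  ~> λ (x : Type₀) → λ (ν : x) → ν
type:
  (x : Type₀) → (ν : x) → x


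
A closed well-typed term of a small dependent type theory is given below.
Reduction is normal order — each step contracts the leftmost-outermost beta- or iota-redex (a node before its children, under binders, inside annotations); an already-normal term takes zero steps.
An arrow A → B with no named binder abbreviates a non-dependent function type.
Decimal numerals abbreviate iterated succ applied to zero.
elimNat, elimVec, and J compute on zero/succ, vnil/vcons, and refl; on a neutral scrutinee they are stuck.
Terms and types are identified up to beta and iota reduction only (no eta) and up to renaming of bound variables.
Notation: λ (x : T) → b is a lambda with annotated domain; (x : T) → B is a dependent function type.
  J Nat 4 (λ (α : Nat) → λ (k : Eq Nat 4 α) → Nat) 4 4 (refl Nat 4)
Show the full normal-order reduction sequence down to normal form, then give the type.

normal-order reduction:
  J Nat 4 (λ (α : Nat) → λ (k : Eq Nat 4 α) → Nat) 4 4 (refl Nat 4)
  ~> 4
type:
  Nat


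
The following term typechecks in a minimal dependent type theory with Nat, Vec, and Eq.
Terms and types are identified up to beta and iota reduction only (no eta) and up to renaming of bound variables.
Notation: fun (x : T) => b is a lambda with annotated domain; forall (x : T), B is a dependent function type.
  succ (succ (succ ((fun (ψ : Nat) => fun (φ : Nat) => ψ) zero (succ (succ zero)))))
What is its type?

inferred type:
  Nat


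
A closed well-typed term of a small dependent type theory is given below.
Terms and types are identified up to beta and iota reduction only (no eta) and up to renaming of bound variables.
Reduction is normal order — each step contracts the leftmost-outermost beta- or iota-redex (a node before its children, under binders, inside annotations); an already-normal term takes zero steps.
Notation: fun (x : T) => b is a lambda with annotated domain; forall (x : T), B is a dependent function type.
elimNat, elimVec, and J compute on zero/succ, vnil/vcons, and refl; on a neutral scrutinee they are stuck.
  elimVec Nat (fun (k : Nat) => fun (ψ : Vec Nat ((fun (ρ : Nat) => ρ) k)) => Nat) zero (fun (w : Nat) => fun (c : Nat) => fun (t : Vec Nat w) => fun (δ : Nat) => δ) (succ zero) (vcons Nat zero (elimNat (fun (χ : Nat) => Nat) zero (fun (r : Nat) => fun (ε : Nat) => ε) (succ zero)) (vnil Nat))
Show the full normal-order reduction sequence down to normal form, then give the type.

normal-order reduction:
  elimVec Nat (fun (k : Nat) => fun (ψ : Vec Nat ((fun (ρ : Nat) => ρ) k)) => Nat) zero (fun (w : Nat) => fun (c : Nat) => fun (t : Vec Nat w) => fun (δ : Nat) => δ) (succ zero) (vcons Nat zero (elimNat (fun (χ : Nat) => Nat) zero (fun (r : Nat) => fun (ε : Nat) => ε) (succ zero)) (vnil Nat))
  ~> (fun (k : Nat) => fun (ψ : Nat) => fun (ρ : Vec Nat k) => fun (w : Nat) => w) zero (elimNat (fun (c : Nat) => Nat) zero (fun (t : Nat) => fun (δ : Nat) => δ) (succ zero)) (vnil Nat) (elimVec Nat (fun (χ : Nat) => fun (r : Vec Nat ((fun (ε : Nat) => ε) χ)) => Nat) zero (fun (α : Nat) => fun (j : Nat) => fun (n : Vec Nat α) => fun (y : Nat) => y) zero (vnil Nat))
  ~> (fun (k : Nat) => fun (ψ : Vec Nat zero) => fun (ρ : Nat) => ρ) (elimNat (fun (w : Nat) => Nat) zero (fun (c : Nat) => fun (t : Nat) => t) (succ zero)) (vnil Nat) (elimVec Nat (fun (δ : Nat) => fun (χ : Vec Nat ((fun (r : Nat) => r) δ)) => Nat) zero (fun (ε : Nat) => fun (α : Nat) => fun (j : Vec Nat ε) => fun (n : Nat) => n) zero (vnil Nat))
  ~> (fun (k : Vec Nat zero) => fun (ψ : Nat) => ψ) (vnil Nat) (elimVec Nat (fun (ρ : Nat) => fun (w : Vec Nat ((fun (c : Nat) => c) ρ)) => Nat) zero (fun (t : Nat) => fun (δ : Nat) => fun (χ : Vec Nat t) => fun (r : Nat) => r) zero (vnil Nat))
  ~> (fun (k : Nat) => k) (elimVec Nat (fun (ψ : Nat) => fun (ρ : Vec Nat ((fun (w : Nat) => w) ψ)) => Nat) zero (fun (c : Nat) => fun (t : Nat) => fun (δ : Vec Nat c) => fun (χ : Nat) => χ) zero (vnil Nat))
  ~> elimVec Nat (fun (k : Nat) => fun (ψ : Vec Nat ((fun (ρ : Nat) => ρ) k)) => Nat) zero (fun (w : Nat) => fun (c : Nat) => fun (t : Vec Nat w) => fun (δ : Nat) => δ) zero (vnil Nat)
  ~> zero
the term's type:
  Nat


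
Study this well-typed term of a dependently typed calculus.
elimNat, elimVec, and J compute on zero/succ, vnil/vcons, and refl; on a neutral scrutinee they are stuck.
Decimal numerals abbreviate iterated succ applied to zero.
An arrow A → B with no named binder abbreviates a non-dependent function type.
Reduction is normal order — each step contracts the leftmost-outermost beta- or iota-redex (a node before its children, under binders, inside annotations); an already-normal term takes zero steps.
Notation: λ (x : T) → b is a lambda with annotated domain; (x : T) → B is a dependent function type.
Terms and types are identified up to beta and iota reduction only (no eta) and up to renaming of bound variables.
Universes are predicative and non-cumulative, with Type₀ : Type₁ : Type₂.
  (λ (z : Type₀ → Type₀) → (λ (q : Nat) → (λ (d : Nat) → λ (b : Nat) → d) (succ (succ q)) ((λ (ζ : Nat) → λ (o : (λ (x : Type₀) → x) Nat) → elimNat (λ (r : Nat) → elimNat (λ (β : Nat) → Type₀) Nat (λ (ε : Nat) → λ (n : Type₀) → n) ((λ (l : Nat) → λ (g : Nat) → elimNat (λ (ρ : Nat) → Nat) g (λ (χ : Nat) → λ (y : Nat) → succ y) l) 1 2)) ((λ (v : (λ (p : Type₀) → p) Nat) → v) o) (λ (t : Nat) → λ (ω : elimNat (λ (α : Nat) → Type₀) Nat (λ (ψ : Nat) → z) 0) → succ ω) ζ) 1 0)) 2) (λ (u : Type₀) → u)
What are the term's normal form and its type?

normal form:
  4
type:
  Nat
observation: 4 normal-order steps separate the term from its normal form.


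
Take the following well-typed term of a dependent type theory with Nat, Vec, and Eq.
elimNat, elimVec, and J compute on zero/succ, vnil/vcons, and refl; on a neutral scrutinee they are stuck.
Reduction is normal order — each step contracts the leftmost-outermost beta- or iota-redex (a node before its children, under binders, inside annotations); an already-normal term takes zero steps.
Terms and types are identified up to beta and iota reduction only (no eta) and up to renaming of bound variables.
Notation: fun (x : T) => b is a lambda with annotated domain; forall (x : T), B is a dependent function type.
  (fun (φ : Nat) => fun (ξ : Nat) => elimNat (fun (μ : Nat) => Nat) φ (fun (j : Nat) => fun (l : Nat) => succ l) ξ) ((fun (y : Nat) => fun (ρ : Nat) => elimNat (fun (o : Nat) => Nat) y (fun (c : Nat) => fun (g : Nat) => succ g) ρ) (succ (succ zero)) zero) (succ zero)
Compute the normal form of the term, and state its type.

normal form:
  succ (succ (succ zero))
type:
  Nat


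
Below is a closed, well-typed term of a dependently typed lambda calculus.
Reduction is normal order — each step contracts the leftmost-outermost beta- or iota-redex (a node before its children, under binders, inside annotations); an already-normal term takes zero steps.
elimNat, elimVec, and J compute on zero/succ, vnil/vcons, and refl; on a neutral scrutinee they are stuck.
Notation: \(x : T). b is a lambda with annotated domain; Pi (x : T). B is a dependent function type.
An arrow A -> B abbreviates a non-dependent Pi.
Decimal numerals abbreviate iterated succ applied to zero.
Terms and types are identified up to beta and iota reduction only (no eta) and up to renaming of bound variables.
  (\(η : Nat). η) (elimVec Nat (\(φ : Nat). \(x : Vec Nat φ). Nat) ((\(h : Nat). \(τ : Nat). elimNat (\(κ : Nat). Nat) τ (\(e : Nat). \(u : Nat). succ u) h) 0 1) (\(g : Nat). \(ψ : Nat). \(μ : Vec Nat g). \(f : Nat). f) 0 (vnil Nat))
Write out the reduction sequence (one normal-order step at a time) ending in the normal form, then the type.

normal-order reduction:
  (\(η : Nat). η) (elimVec Nat (\(φ : Nat). \(x : Vec Nat φ). Nat) ((\(h : Nat). \(τ : Nat). elimNat (\(κ : Nat). Nat) τ (\(e : Nat). \(u : Nat). succ u) h) 0 1) (\(g : Nat). \(ψ : Nat). \(μ : Vec Nat g). \(f : Nat). f) 0 (vnil Nat))
  ~> elimVec Nat (\(η : Nat). \(φ : Vec Nat η). Nat) ((\(x : Nat). \(h : Nat). elimNat (\(τ : Nat). Nat) h (\(κ : Nat). \(e : Nat). succ e) x) 0 1) (\(u : Nat). \(g : Nat). \(ψ : Vec Nat u). \(μ : Nat). μ) 0 (vnil Nat)
  ~> (\(η : Nat). \(φ : Nat). elimNat (\(x : Nat). Nat) φ (\(h : Nat). \(τ : Nat). succ τ) η) 0 1
  ~> (\(η : Nat). elimNat (\(φ : Nat). Nat) η (\(x : Nat). \(h : Nat). succ h) 0) 1
  ~> elimNat (\(η : Nat). Nat) 1 (\(φ : Nat). \(x : Nat). succ x) 0
  ~> 1
inferred type:
  Nat


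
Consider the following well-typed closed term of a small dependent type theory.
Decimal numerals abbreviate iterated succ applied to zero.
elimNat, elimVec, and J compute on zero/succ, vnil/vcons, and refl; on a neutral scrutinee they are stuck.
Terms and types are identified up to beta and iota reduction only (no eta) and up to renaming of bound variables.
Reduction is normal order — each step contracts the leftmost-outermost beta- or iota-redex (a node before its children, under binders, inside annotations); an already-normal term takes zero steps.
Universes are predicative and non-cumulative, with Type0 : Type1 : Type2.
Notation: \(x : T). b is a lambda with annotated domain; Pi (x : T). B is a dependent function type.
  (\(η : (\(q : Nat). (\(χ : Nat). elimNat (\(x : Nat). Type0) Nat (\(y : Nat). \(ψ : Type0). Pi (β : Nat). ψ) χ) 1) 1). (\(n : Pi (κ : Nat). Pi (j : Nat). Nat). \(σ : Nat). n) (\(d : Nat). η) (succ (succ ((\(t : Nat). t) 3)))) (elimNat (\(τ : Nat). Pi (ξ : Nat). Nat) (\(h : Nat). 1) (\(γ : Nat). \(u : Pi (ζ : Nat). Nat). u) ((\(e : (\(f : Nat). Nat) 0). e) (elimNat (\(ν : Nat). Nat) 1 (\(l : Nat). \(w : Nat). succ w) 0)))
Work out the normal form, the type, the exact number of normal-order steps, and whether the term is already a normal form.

resulting normal form:
  \(η : Nat). \(q : Nat). 1
type:
  Pi (η : Nat). Pi (q : Nat). Nat
steps to reach normal form (normal order): 9
term was already normal: no
first redex: a beta-redex


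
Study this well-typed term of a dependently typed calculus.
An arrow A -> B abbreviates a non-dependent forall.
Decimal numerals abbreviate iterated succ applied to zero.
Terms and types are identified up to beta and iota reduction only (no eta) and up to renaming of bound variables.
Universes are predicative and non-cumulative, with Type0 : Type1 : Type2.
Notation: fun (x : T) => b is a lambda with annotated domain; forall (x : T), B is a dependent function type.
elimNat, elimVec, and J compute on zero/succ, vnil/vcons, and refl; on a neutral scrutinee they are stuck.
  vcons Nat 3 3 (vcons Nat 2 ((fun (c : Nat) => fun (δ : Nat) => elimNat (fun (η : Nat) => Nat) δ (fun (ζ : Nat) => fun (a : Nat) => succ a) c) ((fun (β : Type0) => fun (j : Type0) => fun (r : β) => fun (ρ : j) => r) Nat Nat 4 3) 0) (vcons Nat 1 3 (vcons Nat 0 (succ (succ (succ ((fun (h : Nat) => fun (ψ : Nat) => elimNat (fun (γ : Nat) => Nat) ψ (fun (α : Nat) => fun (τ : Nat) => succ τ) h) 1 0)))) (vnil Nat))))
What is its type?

type:
  Vec Nat 4


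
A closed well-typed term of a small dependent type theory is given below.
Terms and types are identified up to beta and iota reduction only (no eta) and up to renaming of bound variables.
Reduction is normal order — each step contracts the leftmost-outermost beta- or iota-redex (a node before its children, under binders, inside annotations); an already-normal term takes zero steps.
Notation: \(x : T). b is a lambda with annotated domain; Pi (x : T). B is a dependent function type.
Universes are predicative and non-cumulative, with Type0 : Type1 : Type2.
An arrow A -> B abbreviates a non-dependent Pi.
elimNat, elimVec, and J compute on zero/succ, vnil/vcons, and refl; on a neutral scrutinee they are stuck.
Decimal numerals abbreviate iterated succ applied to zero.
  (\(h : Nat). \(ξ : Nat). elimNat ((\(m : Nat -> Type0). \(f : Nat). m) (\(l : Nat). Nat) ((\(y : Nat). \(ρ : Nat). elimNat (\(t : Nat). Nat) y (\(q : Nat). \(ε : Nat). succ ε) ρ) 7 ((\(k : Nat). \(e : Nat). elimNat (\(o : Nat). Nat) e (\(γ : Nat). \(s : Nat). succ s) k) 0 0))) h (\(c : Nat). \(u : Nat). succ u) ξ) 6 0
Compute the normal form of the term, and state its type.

reduced normal form:
  6
type:
  Nat


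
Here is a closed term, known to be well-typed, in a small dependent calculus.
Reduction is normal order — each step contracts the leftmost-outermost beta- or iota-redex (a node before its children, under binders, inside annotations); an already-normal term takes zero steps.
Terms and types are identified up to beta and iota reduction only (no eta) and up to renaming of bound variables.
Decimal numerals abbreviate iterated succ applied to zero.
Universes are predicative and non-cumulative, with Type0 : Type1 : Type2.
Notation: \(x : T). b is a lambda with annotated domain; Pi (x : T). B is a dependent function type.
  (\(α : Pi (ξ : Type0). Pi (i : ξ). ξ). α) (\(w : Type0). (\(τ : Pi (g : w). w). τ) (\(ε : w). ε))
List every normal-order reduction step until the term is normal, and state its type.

normal-order reduction:
  (\(α : Pi (ξ : Type0). Pi (i : ξ). ξ). α) (\(w : Type0). (\(τ : Pi (g : w). w). τ) (\(ε : w). ε))
  ~> \(α : Type0). (\(ξ : Pi (i : α). α). ξ) (\(w : α). w)
  ~> \(α : Type0). \(ξ : α). ξ
type:
  Pi (α : Type0). Pi (ξ : α). α


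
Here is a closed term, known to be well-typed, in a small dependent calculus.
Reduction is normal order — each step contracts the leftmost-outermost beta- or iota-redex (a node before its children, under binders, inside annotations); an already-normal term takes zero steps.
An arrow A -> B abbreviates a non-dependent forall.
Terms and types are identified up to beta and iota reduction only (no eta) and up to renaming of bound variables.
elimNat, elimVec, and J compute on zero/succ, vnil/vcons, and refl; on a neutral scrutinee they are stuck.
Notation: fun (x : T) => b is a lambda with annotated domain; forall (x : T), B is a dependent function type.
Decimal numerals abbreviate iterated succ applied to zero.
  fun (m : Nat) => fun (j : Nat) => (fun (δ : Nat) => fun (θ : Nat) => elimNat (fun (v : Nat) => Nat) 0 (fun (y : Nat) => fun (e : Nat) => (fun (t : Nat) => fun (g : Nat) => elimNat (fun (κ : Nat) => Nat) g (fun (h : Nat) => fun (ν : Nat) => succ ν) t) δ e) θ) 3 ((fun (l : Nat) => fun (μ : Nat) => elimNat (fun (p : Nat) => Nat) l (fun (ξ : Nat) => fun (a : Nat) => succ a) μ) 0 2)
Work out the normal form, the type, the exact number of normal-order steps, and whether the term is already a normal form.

resulting normal form:
  fun (m : Nat) => fun (j : Nat) => 6
the term's type:
  Nat -> Nat -> Nat
reduction steps (normal order): 30
started in normal form: no
first redex: a beta-redex


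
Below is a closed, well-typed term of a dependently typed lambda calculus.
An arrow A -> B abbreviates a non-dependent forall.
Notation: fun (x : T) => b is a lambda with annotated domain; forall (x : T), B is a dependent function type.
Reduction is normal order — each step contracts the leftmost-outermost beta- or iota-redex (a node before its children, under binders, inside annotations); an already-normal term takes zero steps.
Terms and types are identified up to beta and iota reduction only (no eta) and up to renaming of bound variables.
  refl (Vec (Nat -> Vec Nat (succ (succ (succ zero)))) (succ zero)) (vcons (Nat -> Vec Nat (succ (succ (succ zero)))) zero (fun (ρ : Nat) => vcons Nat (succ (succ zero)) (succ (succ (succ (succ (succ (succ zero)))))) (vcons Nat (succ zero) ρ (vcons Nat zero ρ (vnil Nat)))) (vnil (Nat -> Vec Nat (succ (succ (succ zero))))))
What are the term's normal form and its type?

normal form:
  refl (Vec (Nat -> Vec Nat (succ (succ (succ zero)))) (succ zero)) (vcons (Nat -> Vec Nat (succ (succ (succ zero)))) zero (fun (ρ : Nat) => vcons Nat (succ (succ zero)) (succ (succ (succ (succ (succ (succ zero)))))) (vcons Nat (succ zero) ρ (vcons Nat zero ρ (vnil Nat)))) (vnil (Nat -> Vec Nat (succ (succ (succ zero))))))
inferred type:
  Eq (Vec (Nat -> Vec Nat (succ (succ (succ zero)))) (succ zero)) (vcons (Nat -> Vec Nat (succ (succ (succ zero)))) zero (fun (ρ : Nat) => vcons Nat (succ (succ zero)) (succ (succ (succ (succ (succ (succ zero)))))) (vcons Nat (succ zero) ρ (vcons Nat zero ρ (vnil Nat)))) (vnil (Nat -> Vec Nat (succ (succ (succ zero)))))) (vcons (Nat -> Vec Nat (succ (succ (succ zero)))) zero (fun (φ : Nat) => vcons Nat (succ (succ zero)) (succ (succ (succ (succ (succ (succ zero)))))) (vcons Nat (succ zero) φ (vcons Nat zero φ (vnil Nat)))) (vnil (Nat -> Vec Nat (succ (succ (succ zero))))))
observation: the term is already in normal form.


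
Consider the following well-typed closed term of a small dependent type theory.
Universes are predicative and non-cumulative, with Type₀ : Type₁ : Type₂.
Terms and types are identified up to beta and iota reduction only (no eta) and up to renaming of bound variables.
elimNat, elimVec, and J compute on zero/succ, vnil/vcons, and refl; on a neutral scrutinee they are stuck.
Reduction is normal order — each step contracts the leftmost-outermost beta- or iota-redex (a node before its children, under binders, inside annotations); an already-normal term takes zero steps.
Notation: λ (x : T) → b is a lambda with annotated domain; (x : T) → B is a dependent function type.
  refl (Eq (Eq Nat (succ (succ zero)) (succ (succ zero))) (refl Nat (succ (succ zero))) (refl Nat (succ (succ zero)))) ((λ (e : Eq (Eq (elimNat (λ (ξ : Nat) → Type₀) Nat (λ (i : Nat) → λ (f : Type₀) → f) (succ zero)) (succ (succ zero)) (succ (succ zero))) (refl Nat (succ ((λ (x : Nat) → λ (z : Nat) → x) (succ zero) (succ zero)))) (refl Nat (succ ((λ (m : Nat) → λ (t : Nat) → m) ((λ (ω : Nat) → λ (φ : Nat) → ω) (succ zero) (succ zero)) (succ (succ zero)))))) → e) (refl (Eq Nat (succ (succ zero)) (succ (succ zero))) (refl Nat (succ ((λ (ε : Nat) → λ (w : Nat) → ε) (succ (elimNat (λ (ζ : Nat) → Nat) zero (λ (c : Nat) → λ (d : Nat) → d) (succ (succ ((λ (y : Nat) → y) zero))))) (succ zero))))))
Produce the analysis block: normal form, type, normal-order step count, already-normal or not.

reduced normal form:
  refl (Eq (Eq Nat (succ (succ zero)) (succ (succ zero))) (refl Nat (succ (succ zero))) (refl Nat (succ (succ zero)))) (refl (Eq Nat (succ (succ zero)) (succ (succ zero))) (refl Nat (succ (succ zero))))
the term's type:
  Eq (Eq (Eq Nat (succ (succ zero)) (succ (succ zero))) (refl Nat (succ (succ zero))) (refl Nat (succ (succ zero)))) (refl (Eq Nat (succ (succ zero)) (succ (succ zero))) (refl Nat (succ (succ zero)))) (refl (Eq Nat (succ (succ zero)) (succ (succ zero))) (refl Nat (succ (succ zero))))
reduction steps (normal order): 11
already normal: no
first redex: a beta-redex


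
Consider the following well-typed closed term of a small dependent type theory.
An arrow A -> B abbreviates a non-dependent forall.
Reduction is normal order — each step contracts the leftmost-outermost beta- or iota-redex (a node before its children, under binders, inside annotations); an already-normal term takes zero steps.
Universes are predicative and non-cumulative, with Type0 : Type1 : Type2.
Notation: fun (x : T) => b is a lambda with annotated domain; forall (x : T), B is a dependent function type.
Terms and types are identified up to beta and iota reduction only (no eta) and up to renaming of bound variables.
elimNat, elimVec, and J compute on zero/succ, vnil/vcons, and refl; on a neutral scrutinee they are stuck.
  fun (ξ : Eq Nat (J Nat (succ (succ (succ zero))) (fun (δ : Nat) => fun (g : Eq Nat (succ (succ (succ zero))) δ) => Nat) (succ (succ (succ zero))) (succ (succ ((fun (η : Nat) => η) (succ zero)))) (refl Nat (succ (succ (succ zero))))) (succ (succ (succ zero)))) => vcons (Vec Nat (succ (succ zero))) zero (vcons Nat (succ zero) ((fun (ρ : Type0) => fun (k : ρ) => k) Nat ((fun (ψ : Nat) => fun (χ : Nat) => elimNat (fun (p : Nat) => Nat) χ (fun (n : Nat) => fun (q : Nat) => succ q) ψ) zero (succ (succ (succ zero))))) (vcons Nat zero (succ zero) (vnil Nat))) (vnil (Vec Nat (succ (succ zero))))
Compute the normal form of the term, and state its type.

reduced normal form:
  fun (ξ : Eq Nat (succ (succ (succ zero))) (succ (succ (succ zero)))) => vcons (Vec Nat (succ (succ zero))) zero (vcons Nat (succ zero) (succ (succ (succ zero))) (vcons Nat zero (succ zero) (vnil Nat))) (vnil (Vec Nat (succ (succ zero))))
type:
  Eq Nat (succ (succ (succ zero))) (succ (succ (succ zero))) -> Vec (Vec Nat (succ (succ zero))) (succ zero)


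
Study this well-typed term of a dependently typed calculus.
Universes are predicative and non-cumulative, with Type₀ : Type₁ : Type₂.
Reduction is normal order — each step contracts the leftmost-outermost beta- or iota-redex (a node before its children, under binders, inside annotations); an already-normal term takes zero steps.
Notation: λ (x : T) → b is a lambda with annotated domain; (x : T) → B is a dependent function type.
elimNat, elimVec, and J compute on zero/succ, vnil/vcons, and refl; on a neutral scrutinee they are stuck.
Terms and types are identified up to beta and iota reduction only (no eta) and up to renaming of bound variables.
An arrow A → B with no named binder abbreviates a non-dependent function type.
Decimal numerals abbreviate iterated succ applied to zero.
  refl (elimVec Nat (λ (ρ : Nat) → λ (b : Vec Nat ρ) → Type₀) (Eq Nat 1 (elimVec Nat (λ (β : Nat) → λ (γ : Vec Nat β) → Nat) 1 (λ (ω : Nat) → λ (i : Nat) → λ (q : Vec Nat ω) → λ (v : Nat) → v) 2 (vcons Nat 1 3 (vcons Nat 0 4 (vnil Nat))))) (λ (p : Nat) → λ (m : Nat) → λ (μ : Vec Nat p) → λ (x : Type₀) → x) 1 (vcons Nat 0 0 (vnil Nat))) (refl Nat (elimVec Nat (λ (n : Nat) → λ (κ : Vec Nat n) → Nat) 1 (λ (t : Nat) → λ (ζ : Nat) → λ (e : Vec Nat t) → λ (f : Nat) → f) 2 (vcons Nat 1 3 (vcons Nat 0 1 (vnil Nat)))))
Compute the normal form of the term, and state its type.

normal form:
  refl (Eq Nat 1 1) (refl Nat 1)
the term's type:
  Eq (Eq Nat 1 1) (refl Nat 1) (refl Nat 1)


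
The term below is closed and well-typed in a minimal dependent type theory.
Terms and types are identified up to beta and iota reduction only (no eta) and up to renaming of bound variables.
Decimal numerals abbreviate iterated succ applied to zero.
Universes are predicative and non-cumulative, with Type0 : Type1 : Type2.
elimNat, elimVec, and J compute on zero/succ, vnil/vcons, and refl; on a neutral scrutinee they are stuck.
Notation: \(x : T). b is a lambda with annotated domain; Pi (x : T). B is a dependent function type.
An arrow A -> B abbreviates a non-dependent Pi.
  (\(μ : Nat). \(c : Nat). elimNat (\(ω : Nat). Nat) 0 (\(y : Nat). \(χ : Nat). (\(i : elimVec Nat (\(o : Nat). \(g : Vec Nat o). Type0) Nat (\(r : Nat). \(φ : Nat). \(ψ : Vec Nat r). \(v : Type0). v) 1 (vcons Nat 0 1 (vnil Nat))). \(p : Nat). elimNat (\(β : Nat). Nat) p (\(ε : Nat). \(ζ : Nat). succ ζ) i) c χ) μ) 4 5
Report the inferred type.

the term's type:
  Nat
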